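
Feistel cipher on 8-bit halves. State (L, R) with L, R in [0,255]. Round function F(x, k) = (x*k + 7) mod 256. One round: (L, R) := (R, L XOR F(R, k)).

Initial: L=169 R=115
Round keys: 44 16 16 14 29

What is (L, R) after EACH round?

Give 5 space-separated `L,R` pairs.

Answer: 115,98 98,84 84,37 37,89 89,57

Derivation:
Round 1 (k=44): L=115 R=98
Round 2 (k=16): L=98 R=84
Round 3 (k=16): L=84 R=37
Round 4 (k=14): L=37 R=89
Round 5 (k=29): L=89 R=57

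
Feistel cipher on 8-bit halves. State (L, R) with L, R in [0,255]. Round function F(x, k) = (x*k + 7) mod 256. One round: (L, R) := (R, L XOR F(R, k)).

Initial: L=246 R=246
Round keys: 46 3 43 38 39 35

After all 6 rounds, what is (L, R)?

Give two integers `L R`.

Answer: 54 34

Derivation:
Round 1 (k=46): L=246 R=205
Round 2 (k=3): L=205 R=152
Round 3 (k=43): L=152 R=66
Round 4 (k=38): L=66 R=75
Round 5 (k=39): L=75 R=54
Round 6 (k=35): L=54 R=34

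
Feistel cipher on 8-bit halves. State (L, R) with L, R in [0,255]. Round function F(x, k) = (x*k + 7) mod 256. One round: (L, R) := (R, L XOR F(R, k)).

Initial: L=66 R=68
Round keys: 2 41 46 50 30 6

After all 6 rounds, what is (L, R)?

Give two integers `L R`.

Answer: 251 106

Derivation:
Round 1 (k=2): L=68 R=205
Round 2 (k=41): L=205 R=152
Round 3 (k=46): L=152 R=154
Round 4 (k=50): L=154 R=131
Round 5 (k=30): L=131 R=251
Round 6 (k=6): L=251 R=106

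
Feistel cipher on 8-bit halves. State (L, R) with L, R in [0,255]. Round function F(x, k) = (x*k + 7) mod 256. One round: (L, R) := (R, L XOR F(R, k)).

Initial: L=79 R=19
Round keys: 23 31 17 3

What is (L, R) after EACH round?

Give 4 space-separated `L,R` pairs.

Answer: 19,243 243,103 103,45 45,233

Derivation:
Round 1 (k=23): L=19 R=243
Round 2 (k=31): L=243 R=103
Round 3 (k=17): L=103 R=45
Round 4 (k=3): L=45 R=233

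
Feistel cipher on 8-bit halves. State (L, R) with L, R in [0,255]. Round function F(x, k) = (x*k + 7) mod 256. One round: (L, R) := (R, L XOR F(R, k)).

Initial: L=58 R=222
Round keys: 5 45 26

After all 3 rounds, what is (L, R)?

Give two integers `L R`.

Round 1 (k=5): L=222 R=103
Round 2 (k=45): L=103 R=252
Round 3 (k=26): L=252 R=248

Answer: 252 248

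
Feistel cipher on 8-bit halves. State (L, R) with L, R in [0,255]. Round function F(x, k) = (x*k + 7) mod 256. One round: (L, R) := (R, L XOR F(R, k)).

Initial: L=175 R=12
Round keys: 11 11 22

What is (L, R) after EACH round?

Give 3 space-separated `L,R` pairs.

Round 1 (k=11): L=12 R=36
Round 2 (k=11): L=36 R=159
Round 3 (k=22): L=159 R=149

Answer: 12,36 36,159 159,149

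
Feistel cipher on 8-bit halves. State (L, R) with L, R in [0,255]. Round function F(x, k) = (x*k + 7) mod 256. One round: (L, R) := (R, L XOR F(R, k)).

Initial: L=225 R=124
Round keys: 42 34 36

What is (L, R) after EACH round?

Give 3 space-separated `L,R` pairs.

Answer: 124,190 190,63 63,93

Derivation:
Round 1 (k=42): L=124 R=190
Round 2 (k=34): L=190 R=63
Round 3 (k=36): L=63 R=93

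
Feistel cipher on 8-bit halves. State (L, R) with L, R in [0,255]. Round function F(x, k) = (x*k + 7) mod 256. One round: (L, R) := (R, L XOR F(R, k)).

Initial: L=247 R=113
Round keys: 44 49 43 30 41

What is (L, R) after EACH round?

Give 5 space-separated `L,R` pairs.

Round 1 (k=44): L=113 R=132
Round 2 (k=49): L=132 R=58
Round 3 (k=43): L=58 R=65
Round 4 (k=30): L=65 R=159
Round 5 (k=41): L=159 R=63

Answer: 113,132 132,58 58,65 65,159 159,63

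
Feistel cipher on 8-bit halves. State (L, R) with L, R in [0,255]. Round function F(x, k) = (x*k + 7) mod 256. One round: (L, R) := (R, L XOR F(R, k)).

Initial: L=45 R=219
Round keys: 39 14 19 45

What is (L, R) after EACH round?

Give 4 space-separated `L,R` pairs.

Answer: 219,73 73,222 222,200 200,241

Derivation:
Round 1 (k=39): L=219 R=73
Round 2 (k=14): L=73 R=222
Round 3 (k=19): L=222 R=200
Round 4 (k=45): L=200 R=241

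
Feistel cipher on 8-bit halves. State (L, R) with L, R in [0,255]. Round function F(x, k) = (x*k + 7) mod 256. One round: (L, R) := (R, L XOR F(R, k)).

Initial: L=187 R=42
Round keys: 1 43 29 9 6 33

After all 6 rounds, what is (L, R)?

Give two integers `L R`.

Round 1 (k=1): L=42 R=138
Round 2 (k=43): L=138 R=31
Round 3 (k=29): L=31 R=0
Round 4 (k=9): L=0 R=24
Round 5 (k=6): L=24 R=151
Round 6 (k=33): L=151 R=102

Answer: 151 102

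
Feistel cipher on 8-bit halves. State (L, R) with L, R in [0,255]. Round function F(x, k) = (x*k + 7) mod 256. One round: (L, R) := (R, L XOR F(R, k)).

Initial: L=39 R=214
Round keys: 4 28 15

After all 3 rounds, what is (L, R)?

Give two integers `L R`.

Answer: 241 94

Derivation:
Round 1 (k=4): L=214 R=120
Round 2 (k=28): L=120 R=241
Round 3 (k=15): L=241 R=94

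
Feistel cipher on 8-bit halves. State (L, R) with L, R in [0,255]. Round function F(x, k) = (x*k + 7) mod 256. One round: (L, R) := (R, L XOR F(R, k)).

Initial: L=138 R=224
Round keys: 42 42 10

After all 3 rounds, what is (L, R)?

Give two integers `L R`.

Round 1 (k=42): L=224 R=77
Round 2 (k=42): L=77 R=73
Round 3 (k=10): L=73 R=172

Answer: 73 172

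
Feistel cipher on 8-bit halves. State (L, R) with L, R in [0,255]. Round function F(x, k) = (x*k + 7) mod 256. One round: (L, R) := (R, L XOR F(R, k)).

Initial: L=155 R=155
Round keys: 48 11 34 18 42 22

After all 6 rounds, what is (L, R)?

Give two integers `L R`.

Round 1 (k=48): L=155 R=140
Round 2 (k=11): L=140 R=144
Round 3 (k=34): L=144 R=171
Round 4 (k=18): L=171 R=157
Round 5 (k=42): L=157 R=98
Round 6 (k=22): L=98 R=238

Answer: 98 238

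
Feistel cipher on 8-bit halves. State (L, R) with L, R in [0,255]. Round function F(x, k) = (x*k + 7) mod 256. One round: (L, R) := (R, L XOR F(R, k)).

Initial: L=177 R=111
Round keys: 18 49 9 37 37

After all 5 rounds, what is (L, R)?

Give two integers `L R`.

Answer: 118 26

Derivation:
Round 1 (k=18): L=111 R=100
Round 2 (k=49): L=100 R=68
Round 3 (k=9): L=68 R=15
Round 4 (k=37): L=15 R=118
Round 5 (k=37): L=118 R=26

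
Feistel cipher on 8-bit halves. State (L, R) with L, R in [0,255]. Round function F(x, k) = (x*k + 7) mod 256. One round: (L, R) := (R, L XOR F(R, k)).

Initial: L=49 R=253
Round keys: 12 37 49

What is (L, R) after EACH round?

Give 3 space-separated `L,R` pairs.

Answer: 253,210 210,156 156,49

Derivation:
Round 1 (k=12): L=253 R=210
Round 2 (k=37): L=210 R=156
Round 3 (k=49): L=156 R=49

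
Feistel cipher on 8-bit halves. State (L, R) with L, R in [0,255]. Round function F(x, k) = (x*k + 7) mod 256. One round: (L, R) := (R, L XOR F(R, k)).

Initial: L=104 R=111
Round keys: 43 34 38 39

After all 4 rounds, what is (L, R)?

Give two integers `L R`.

Round 1 (k=43): L=111 R=196
Round 2 (k=34): L=196 R=96
Round 3 (k=38): L=96 R=131
Round 4 (k=39): L=131 R=156

Answer: 131 156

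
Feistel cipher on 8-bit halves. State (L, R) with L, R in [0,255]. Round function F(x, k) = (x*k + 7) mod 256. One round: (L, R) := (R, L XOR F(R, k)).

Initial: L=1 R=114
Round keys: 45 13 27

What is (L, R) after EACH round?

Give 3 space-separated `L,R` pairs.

Round 1 (k=45): L=114 R=16
Round 2 (k=13): L=16 R=165
Round 3 (k=27): L=165 R=126

Answer: 114,16 16,165 165,126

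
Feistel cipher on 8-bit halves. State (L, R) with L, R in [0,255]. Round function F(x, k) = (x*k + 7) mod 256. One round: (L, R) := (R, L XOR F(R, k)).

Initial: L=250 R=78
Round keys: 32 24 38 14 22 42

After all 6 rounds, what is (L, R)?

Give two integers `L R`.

Answer: 155 163

Derivation:
Round 1 (k=32): L=78 R=61
Round 2 (k=24): L=61 R=241
Round 3 (k=38): L=241 R=240
Round 4 (k=14): L=240 R=214
Round 5 (k=22): L=214 R=155
Round 6 (k=42): L=155 R=163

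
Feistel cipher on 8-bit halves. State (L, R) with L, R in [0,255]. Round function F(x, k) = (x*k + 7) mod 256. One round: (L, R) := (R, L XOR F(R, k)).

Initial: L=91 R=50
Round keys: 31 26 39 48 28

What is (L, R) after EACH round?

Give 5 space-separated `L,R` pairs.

Answer: 50,78 78,193 193,32 32,198 198,143

Derivation:
Round 1 (k=31): L=50 R=78
Round 2 (k=26): L=78 R=193
Round 3 (k=39): L=193 R=32
Round 4 (k=48): L=32 R=198
Round 5 (k=28): L=198 R=143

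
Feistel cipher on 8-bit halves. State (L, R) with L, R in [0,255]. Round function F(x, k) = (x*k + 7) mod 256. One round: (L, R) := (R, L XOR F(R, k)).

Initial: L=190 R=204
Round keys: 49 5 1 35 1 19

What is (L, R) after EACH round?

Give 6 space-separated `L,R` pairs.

Round 1 (k=49): L=204 R=173
Round 2 (k=5): L=173 R=164
Round 3 (k=1): L=164 R=6
Round 4 (k=35): L=6 R=125
Round 5 (k=1): L=125 R=130
Round 6 (k=19): L=130 R=208

Answer: 204,173 173,164 164,6 6,125 125,130 130,208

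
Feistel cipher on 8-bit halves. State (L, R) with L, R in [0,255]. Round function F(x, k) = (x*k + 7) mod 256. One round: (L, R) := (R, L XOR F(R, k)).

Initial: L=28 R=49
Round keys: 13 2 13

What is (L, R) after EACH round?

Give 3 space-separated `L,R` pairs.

Answer: 49,152 152,6 6,205

Derivation:
Round 1 (k=13): L=49 R=152
Round 2 (k=2): L=152 R=6
Round 3 (k=13): L=6 R=205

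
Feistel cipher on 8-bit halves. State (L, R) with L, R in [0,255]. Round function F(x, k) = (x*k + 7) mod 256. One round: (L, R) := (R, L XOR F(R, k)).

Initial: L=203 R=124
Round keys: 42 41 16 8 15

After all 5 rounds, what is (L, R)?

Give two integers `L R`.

Round 1 (k=42): L=124 R=148
Round 2 (k=41): L=148 R=199
Round 3 (k=16): L=199 R=227
Round 4 (k=8): L=227 R=216
Round 5 (k=15): L=216 R=76

Answer: 216 76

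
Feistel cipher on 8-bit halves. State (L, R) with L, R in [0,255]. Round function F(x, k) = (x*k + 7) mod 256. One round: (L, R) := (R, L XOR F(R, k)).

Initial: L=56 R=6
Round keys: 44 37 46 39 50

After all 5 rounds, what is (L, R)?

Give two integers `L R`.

Round 1 (k=44): L=6 R=55
Round 2 (k=37): L=55 R=252
Round 3 (k=46): L=252 R=120
Round 4 (k=39): L=120 R=179
Round 5 (k=50): L=179 R=133

Answer: 179 133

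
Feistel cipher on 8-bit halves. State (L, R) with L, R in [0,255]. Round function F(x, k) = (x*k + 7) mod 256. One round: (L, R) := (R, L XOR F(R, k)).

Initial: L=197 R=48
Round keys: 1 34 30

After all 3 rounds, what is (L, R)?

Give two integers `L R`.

Answer: 27 195

Derivation:
Round 1 (k=1): L=48 R=242
Round 2 (k=34): L=242 R=27
Round 3 (k=30): L=27 R=195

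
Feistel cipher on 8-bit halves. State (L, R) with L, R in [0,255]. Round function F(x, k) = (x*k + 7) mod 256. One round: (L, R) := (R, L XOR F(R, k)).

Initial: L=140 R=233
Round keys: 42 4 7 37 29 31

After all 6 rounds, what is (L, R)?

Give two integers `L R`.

Answer: 184 178

Derivation:
Round 1 (k=42): L=233 R=205
Round 2 (k=4): L=205 R=210
Round 3 (k=7): L=210 R=8
Round 4 (k=37): L=8 R=253
Round 5 (k=29): L=253 R=184
Round 6 (k=31): L=184 R=178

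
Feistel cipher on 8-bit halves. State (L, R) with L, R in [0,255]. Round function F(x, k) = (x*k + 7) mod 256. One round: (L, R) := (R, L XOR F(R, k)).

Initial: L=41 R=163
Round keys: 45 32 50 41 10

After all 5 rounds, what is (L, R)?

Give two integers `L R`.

Answer: 75 61

Derivation:
Round 1 (k=45): L=163 R=135
Round 2 (k=32): L=135 R=68
Round 3 (k=50): L=68 R=200
Round 4 (k=41): L=200 R=75
Round 5 (k=10): L=75 R=61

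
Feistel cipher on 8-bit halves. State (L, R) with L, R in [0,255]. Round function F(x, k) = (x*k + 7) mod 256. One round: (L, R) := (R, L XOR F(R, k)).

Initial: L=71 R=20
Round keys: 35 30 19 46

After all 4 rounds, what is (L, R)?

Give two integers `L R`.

Answer: 124 36

Derivation:
Round 1 (k=35): L=20 R=132
Round 2 (k=30): L=132 R=107
Round 3 (k=19): L=107 R=124
Round 4 (k=46): L=124 R=36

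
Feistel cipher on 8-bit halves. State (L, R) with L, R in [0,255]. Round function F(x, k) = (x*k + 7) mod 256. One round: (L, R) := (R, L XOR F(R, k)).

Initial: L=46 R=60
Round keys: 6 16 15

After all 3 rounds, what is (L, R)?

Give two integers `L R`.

Answer: 43 205

Derivation:
Round 1 (k=6): L=60 R=65
Round 2 (k=16): L=65 R=43
Round 3 (k=15): L=43 R=205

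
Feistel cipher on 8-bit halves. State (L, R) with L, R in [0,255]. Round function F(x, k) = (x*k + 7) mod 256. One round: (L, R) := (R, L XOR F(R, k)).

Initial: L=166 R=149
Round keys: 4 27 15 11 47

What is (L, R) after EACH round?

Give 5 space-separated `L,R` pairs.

Answer: 149,253 253,35 35,233 233,41 41,103

Derivation:
Round 1 (k=4): L=149 R=253
Round 2 (k=27): L=253 R=35
Round 3 (k=15): L=35 R=233
Round 4 (k=11): L=233 R=41
Round 5 (k=47): L=41 R=103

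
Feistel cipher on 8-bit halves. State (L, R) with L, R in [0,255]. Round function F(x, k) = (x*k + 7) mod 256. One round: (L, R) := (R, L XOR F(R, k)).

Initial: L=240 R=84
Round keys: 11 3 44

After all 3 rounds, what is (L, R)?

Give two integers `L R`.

Answer: 84 36

Derivation:
Round 1 (k=11): L=84 R=83
Round 2 (k=3): L=83 R=84
Round 3 (k=44): L=84 R=36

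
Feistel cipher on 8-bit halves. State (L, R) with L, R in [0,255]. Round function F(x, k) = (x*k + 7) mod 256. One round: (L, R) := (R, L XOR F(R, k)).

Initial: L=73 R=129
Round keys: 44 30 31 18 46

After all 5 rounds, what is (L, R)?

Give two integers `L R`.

Answer: 199 198

Derivation:
Round 1 (k=44): L=129 R=122
Round 2 (k=30): L=122 R=210
Round 3 (k=31): L=210 R=15
Round 4 (k=18): L=15 R=199
Round 5 (k=46): L=199 R=198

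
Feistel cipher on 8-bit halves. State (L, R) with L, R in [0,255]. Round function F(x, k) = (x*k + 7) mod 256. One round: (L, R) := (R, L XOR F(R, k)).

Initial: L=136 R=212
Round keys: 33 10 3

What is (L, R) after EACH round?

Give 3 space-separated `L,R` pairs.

Round 1 (k=33): L=212 R=211
Round 2 (k=10): L=211 R=145
Round 3 (k=3): L=145 R=105

Answer: 212,211 211,145 145,105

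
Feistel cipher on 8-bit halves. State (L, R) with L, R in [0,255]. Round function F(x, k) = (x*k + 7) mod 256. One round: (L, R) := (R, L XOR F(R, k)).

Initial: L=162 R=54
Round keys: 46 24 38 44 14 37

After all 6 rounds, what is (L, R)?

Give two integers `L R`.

Round 1 (k=46): L=54 R=25
Round 2 (k=24): L=25 R=105
Round 3 (k=38): L=105 R=132
Round 4 (k=44): L=132 R=222
Round 5 (k=14): L=222 R=175
Round 6 (k=37): L=175 R=140

Answer: 175 140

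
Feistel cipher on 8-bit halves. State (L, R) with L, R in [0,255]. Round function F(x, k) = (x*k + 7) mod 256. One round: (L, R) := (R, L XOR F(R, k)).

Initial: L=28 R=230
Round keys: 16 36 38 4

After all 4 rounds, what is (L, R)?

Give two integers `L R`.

Round 1 (k=16): L=230 R=123
Round 2 (k=36): L=123 R=181
Round 3 (k=38): L=181 R=158
Round 4 (k=4): L=158 R=202

Answer: 158 202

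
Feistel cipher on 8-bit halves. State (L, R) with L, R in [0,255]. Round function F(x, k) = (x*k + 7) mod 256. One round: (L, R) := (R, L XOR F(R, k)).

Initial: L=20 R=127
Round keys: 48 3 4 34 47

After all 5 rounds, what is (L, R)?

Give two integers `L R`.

Round 1 (k=48): L=127 R=195
Round 2 (k=3): L=195 R=47
Round 3 (k=4): L=47 R=0
Round 4 (k=34): L=0 R=40
Round 5 (k=47): L=40 R=95

Answer: 40 95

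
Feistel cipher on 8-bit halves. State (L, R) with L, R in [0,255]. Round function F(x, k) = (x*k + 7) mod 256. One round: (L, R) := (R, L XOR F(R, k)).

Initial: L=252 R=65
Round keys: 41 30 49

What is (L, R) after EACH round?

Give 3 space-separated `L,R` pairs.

Answer: 65,140 140,46 46,89

Derivation:
Round 1 (k=41): L=65 R=140
Round 2 (k=30): L=140 R=46
Round 3 (k=49): L=46 R=89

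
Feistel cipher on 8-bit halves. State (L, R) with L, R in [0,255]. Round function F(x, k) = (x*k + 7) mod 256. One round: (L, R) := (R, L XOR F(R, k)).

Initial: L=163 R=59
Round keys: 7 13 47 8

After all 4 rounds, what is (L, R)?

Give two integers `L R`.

Round 1 (k=7): L=59 R=7
Round 2 (k=13): L=7 R=89
Round 3 (k=47): L=89 R=89
Round 4 (k=8): L=89 R=150

Answer: 89 150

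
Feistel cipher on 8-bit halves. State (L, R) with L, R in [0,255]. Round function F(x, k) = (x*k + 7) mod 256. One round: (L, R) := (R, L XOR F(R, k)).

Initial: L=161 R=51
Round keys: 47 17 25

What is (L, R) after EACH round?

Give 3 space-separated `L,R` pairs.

Answer: 51,197 197,47 47,91

Derivation:
Round 1 (k=47): L=51 R=197
Round 2 (k=17): L=197 R=47
Round 3 (k=25): L=47 R=91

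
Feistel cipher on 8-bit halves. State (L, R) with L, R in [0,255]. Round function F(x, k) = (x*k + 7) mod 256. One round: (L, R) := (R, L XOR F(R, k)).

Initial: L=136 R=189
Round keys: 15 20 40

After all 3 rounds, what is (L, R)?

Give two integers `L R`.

Answer: 210 69

Derivation:
Round 1 (k=15): L=189 R=146
Round 2 (k=20): L=146 R=210
Round 3 (k=40): L=210 R=69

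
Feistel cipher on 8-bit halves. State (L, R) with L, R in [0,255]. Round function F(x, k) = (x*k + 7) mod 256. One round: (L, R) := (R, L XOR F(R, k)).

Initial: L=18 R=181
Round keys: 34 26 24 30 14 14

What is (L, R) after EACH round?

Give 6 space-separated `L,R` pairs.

Round 1 (k=34): L=181 R=3
Round 2 (k=26): L=3 R=224
Round 3 (k=24): L=224 R=4
Round 4 (k=30): L=4 R=159
Round 5 (k=14): L=159 R=189
Round 6 (k=14): L=189 R=194

Answer: 181,3 3,224 224,4 4,159 159,189 189,194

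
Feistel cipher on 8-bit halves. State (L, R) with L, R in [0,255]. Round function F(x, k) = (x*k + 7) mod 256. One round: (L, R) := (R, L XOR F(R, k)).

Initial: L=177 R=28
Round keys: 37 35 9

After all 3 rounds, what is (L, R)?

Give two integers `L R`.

Round 1 (k=37): L=28 R=162
Round 2 (k=35): L=162 R=49
Round 3 (k=9): L=49 R=98

Answer: 49 98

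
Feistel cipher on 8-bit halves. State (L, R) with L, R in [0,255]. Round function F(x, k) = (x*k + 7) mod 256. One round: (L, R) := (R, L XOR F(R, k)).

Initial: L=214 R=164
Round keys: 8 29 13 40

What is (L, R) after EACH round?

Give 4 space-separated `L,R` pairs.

Round 1 (k=8): L=164 R=241
Round 2 (k=29): L=241 R=240
Round 3 (k=13): L=240 R=198
Round 4 (k=40): L=198 R=7

Answer: 164,241 241,240 240,198 198,7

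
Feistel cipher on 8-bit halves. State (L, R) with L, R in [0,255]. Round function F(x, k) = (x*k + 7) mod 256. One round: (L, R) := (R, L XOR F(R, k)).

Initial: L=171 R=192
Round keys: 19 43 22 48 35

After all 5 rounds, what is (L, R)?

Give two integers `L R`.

Round 1 (k=19): L=192 R=236
Round 2 (k=43): L=236 R=107
Round 3 (k=22): L=107 R=213
Round 4 (k=48): L=213 R=156
Round 5 (k=35): L=156 R=142

Answer: 156 142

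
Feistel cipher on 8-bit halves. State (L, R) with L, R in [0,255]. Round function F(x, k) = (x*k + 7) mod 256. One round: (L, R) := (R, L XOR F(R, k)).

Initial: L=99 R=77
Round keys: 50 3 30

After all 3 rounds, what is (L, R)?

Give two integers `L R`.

Round 1 (k=50): L=77 R=114
Round 2 (k=3): L=114 R=16
Round 3 (k=30): L=16 R=149

Answer: 16 149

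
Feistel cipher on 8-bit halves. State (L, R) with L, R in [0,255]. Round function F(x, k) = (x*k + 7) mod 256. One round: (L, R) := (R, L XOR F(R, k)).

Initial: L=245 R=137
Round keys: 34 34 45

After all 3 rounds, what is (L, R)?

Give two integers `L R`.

Answer: 150 169

Derivation:
Round 1 (k=34): L=137 R=204
Round 2 (k=34): L=204 R=150
Round 3 (k=45): L=150 R=169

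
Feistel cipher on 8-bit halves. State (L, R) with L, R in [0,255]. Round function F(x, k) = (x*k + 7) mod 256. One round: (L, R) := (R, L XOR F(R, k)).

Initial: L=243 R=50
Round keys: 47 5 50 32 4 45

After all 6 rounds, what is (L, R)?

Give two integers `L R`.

Answer: 4 11

Derivation:
Round 1 (k=47): L=50 R=198
Round 2 (k=5): L=198 R=215
Round 3 (k=50): L=215 R=195
Round 4 (k=32): L=195 R=176
Round 5 (k=4): L=176 R=4
Round 6 (k=45): L=4 R=11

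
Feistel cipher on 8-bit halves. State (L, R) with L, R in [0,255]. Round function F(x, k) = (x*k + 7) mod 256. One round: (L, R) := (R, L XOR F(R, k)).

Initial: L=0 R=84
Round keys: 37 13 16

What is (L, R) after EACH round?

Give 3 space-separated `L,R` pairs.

Answer: 84,43 43,98 98,12

Derivation:
Round 1 (k=37): L=84 R=43
Round 2 (k=13): L=43 R=98
Round 3 (k=16): L=98 R=12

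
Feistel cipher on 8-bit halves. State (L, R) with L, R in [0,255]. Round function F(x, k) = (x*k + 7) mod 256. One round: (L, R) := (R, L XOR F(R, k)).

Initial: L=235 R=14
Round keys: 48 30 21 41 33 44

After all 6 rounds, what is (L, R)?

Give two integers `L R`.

Round 1 (k=48): L=14 R=76
Round 2 (k=30): L=76 R=225
Round 3 (k=21): L=225 R=48
Round 4 (k=41): L=48 R=86
Round 5 (k=33): L=86 R=45
Round 6 (k=44): L=45 R=149

Answer: 45 149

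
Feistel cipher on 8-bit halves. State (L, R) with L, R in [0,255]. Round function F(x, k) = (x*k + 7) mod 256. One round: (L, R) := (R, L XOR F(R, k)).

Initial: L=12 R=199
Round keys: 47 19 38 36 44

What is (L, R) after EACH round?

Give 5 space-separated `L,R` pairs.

Answer: 199,156 156,92 92,51 51,111 111,40

Derivation:
Round 1 (k=47): L=199 R=156
Round 2 (k=19): L=156 R=92
Round 3 (k=38): L=92 R=51
Round 4 (k=36): L=51 R=111
Round 5 (k=44): L=111 R=40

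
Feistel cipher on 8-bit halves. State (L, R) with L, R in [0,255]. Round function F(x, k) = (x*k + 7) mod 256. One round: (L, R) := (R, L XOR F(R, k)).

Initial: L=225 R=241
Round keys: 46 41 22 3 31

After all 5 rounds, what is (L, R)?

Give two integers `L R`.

Round 1 (k=46): L=241 R=180
Round 2 (k=41): L=180 R=42
Round 3 (k=22): L=42 R=23
Round 4 (k=3): L=23 R=102
Round 5 (k=31): L=102 R=118

Answer: 102 118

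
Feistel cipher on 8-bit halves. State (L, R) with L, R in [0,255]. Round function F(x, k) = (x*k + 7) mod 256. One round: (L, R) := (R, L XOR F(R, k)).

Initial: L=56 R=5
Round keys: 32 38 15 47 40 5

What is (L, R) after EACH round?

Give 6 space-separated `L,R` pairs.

Round 1 (k=32): L=5 R=159
Round 2 (k=38): L=159 R=164
Round 3 (k=15): L=164 R=60
Round 4 (k=47): L=60 R=175
Round 5 (k=40): L=175 R=99
Round 6 (k=5): L=99 R=89

Answer: 5,159 159,164 164,60 60,175 175,99 99,89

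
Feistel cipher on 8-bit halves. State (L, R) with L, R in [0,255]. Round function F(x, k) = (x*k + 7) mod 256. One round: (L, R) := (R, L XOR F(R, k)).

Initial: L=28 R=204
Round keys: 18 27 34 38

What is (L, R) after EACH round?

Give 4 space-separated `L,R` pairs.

Round 1 (k=18): L=204 R=67
Round 2 (k=27): L=67 R=212
Round 3 (k=34): L=212 R=108
Round 4 (k=38): L=108 R=219

Answer: 204,67 67,212 212,108 108,219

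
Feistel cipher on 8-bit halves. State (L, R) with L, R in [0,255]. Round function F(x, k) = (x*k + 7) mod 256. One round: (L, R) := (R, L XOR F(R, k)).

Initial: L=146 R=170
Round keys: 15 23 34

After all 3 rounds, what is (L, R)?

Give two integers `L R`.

Answer: 170 244

Derivation:
Round 1 (k=15): L=170 R=111
Round 2 (k=23): L=111 R=170
Round 3 (k=34): L=170 R=244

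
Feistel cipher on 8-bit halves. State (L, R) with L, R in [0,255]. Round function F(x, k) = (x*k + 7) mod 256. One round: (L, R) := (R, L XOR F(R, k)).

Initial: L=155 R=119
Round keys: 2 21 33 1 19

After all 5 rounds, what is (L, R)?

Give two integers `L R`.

Round 1 (k=2): L=119 R=110
Round 2 (k=21): L=110 R=122
Round 3 (k=33): L=122 R=175
Round 4 (k=1): L=175 R=204
Round 5 (k=19): L=204 R=132

Answer: 204 132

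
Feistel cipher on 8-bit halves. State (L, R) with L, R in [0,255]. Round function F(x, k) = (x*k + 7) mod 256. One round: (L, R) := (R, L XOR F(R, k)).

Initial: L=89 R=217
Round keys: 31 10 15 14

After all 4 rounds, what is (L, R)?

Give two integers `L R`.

Round 1 (k=31): L=217 R=23
Round 2 (k=10): L=23 R=52
Round 3 (k=15): L=52 R=4
Round 4 (k=14): L=4 R=11

Answer: 4 11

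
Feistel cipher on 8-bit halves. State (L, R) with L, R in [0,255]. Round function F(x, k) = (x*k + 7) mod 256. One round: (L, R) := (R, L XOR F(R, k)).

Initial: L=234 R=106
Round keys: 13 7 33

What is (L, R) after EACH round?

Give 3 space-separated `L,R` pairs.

Answer: 106,131 131,246 246,62

Derivation:
Round 1 (k=13): L=106 R=131
Round 2 (k=7): L=131 R=246
Round 3 (k=33): L=246 R=62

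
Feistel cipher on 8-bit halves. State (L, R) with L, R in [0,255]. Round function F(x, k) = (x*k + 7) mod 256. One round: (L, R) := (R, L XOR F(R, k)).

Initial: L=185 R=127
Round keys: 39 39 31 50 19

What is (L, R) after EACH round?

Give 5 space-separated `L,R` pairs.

Round 1 (k=39): L=127 R=217
Round 2 (k=39): L=217 R=105
Round 3 (k=31): L=105 R=103
Round 4 (k=50): L=103 R=76
Round 5 (k=19): L=76 R=204

Answer: 127,217 217,105 105,103 103,76 76,204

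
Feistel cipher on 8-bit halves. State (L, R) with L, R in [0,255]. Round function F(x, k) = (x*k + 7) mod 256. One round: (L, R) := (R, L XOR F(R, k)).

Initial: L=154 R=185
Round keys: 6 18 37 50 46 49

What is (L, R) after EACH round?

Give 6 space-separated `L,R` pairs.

Answer: 185,199 199,188 188,244 244,19 19,133 133,111

Derivation:
Round 1 (k=6): L=185 R=199
Round 2 (k=18): L=199 R=188
Round 3 (k=37): L=188 R=244
Round 4 (k=50): L=244 R=19
Round 5 (k=46): L=19 R=133
Round 6 (k=49): L=133 R=111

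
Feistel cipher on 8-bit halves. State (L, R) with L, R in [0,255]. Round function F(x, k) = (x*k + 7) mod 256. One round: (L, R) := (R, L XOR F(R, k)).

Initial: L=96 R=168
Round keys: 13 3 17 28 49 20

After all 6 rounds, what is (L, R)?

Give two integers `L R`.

Round 1 (k=13): L=168 R=239
Round 2 (k=3): L=239 R=124
Round 3 (k=17): L=124 R=172
Round 4 (k=28): L=172 R=171
Round 5 (k=49): L=171 R=110
Round 6 (k=20): L=110 R=52

Answer: 110 52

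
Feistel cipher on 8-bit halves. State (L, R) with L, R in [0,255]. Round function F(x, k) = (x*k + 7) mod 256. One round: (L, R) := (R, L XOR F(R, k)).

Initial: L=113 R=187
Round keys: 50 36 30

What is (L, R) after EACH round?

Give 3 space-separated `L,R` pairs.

Round 1 (k=50): L=187 R=252
Round 2 (k=36): L=252 R=204
Round 3 (k=30): L=204 R=19

Answer: 187,252 252,204 204,19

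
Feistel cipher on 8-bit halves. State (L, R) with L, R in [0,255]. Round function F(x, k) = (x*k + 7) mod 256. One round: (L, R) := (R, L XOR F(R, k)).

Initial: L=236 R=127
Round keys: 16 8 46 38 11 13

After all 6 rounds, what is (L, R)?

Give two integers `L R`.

Round 1 (k=16): L=127 R=27
Round 2 (k=8): L=27 R=160
Round 3 (k=46): L=160 R=220
Round 4 (k=38): L=220 R=15
Round 5 (k=11): L=15 R=112
Round 6 (k=13): L=112 R=184

Answer: 112 184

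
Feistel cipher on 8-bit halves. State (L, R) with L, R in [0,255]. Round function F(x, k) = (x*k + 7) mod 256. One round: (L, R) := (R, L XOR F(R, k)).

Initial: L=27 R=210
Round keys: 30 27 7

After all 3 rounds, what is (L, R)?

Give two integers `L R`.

Answer: 189 138

Derivation:
Round 1 (k=30): L=210 R=184
Round 2 (k=27): L=184 R=189
Round 3 (k=7): L=189 R=138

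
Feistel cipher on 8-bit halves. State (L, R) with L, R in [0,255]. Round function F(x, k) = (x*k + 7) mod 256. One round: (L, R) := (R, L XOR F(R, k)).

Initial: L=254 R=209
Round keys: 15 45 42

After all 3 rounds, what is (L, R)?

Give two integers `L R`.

Answer: 142 235

Derivation:
Round 1 (k=15): L=209 R=184
Round 2 (k=45): L=184 R=142
Round 3 (k=42): L=142 R=235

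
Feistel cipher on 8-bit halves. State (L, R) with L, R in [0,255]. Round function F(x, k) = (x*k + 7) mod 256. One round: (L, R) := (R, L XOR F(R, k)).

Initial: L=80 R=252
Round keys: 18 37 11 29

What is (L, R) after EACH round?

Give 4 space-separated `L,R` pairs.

Answer: 252,239 239,110 110,46 46,83

Derivation:
Round 1 (k=18): L=252 R=239
Round 2 (k=37): L=239 R=110
Round 3 (k=11): L=110 R=46
Round 4 (k=29): L=46 R=83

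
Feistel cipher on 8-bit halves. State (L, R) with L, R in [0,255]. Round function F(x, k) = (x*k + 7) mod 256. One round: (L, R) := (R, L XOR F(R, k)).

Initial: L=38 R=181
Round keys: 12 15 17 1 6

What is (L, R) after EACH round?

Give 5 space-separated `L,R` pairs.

Answer: 181,165 165,7 7,219 219,229 229,190

Derivation:
Round 1 (k=12): L=181 R=165
Round 2 (k=15): L=165 R=7
Round 3 (k=17): L=7 R=219
Round 4 (k=1): L=219 R=229
Round 5 (k=6): L=229 R=190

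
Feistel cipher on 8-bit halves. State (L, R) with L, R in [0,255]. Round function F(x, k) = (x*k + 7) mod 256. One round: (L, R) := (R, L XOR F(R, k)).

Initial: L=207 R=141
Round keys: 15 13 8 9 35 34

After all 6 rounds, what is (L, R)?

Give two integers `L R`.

Answer: 249 93

Derivation:
Round 1 (k=15): L=141 R=133
Round 2 (k=13): L=133 R=69
Round 3 (k=8): L=69 R=170
Round 4 (k=9): L=170 R=68
Round 5 (k=35): L=68 R=249
Round 6 (k=34): L=249 R=93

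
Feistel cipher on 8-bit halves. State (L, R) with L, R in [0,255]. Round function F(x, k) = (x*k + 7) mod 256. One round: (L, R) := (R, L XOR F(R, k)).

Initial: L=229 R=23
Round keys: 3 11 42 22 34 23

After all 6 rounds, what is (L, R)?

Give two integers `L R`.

Round 1 (k=3): L=23 R=169
Round 2 (k=11): L=169 R=93
Round 3 (k=42): L=93 R=224
Round 4 (k=22): L=224 R=26
Round 5 (k=34): L=26 R=155
Round 6 (k=23): L=155 R=238

Answer: 155 238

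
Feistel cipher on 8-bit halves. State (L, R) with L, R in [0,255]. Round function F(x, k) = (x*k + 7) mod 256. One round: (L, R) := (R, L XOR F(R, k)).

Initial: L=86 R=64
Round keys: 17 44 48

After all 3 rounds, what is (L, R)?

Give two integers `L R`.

Answer: 179 134

Derivation:
Round 1 (k=17): L=64 R=17
Round 2 (k=44): L=17 R=179
Round 3 (k=48): L=179 R=134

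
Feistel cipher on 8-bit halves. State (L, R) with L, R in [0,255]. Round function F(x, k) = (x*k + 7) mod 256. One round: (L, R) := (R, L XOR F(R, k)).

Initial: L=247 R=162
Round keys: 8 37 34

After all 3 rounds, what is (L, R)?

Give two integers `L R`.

Answer: 197 209

Derivation:
Round 1 (k=8): L=162 R=224
Round 2 (k=37): L=224 R=197
Round 3 (k=34): L=197 R=209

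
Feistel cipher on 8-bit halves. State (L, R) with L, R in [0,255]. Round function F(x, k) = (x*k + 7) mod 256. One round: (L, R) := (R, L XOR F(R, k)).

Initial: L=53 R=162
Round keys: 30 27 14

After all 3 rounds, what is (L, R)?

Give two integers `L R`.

Round 1 (k=30): L=162 R=54
Round 2 (k=27): L=54 R=27
Round 3 (k=14): L=27 R=183

Answer: 27 183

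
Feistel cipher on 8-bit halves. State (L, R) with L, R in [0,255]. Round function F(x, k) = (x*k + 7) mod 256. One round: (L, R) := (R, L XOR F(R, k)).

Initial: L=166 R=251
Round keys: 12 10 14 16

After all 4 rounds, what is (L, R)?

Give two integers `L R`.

Answer: 174 85

Derivation:
Round 1 (k=12): L=251 R=109
Round 2 (k=10): L=109 R=178
Round 3 (k=14): L=178 R=174
Round 4 (k=16): L=174 R=85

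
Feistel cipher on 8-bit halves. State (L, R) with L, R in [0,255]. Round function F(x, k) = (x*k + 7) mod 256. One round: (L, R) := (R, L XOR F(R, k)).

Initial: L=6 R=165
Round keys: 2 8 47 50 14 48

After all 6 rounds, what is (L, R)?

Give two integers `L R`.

Round 1 (k=2): L=165 R=87
Round 2 (k=8): L=87 R=26
Round 3 (k=47): L=26 R=154
Round 4 (k=50): L=154 R=1
Round 5 (k=14): L=1 R=143
Round 6 (k=48): L=143 R=214

Answer: 143 214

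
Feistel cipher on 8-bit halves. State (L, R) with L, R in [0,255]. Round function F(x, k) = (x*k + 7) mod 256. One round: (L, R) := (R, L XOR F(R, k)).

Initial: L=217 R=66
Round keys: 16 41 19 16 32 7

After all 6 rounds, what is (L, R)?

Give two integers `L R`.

Round 1 (k=16): L=66 R=254
Round 2 (k=41): L=254 R=247
Round 3 (k=19): L=247 R=162
Round 4 (k=16): L=162 R=208
Round 5 (k=32): L=208 R=165
Round 6 (k=7): L=165 R=90

Answer: 165 90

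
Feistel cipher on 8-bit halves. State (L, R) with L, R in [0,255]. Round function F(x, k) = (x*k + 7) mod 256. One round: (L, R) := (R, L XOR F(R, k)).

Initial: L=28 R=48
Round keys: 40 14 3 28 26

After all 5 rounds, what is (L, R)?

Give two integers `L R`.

Round 1 (k=40): L=48 R=155
Round 2 (k=14): L=155 R=177
Round 3 (k=3): L=177 R=129
Round 4 (k=28): L=129 R=146
Round 5 (k=26): L=146 R=90

Answer: 146 90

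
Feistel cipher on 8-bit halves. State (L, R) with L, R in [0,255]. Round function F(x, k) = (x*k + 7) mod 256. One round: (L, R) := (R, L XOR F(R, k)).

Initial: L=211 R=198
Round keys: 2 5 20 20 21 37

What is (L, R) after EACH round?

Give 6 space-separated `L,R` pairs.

Answer: 198,64 64,129 129,91 91,162 162,10 10,219

Derivation:
Round 1 (k=2): L=198 R=64
Round 2 (k=5): L=64 R=129
Round 3 (k=20): L=129 R=91
Round 4 (k=20): L=91 R=162
Round 5 (k=21): L=162 R=10
Round 6 (k=37): L=10 R=219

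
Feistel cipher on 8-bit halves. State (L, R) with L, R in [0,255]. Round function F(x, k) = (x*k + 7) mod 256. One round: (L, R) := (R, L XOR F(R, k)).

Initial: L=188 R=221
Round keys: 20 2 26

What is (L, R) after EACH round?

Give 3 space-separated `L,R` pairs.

Answer: 221,247 247,40 40,224

Derivation:
Round 1 (k=20): L=221 R=247
Round 2 (k=2): L=247 R=40
Round 3 (k=26): L=40 R=224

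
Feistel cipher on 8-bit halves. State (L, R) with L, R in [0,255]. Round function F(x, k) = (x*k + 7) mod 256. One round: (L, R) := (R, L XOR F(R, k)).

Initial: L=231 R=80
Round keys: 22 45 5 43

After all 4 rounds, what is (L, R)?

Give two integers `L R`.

Answer: 186 18

Derivation:
Round 1 (k=22): L=80 R=0
Round 2 (k=45): L=0 R=87
Round 3 (k=5): L=87 R=186
Round 4 (k=43): L=186 R=18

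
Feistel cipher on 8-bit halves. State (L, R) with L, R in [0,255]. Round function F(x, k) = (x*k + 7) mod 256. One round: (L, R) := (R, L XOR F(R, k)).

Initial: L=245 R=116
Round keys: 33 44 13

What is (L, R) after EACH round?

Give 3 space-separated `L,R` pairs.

Round 1 (k=33): L=116 R=14
Round 2 (k=44): L=14 R=27
Round 3 (k=13): L=27 R=104

Answer: 116,14 14,27 27,104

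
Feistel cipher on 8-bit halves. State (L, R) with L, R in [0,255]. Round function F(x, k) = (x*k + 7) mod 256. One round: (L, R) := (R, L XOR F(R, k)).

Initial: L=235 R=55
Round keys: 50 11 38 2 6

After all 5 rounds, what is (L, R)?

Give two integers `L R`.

Answer: 103 84

Derivation:
Round 1 (k=50): L=55 R=46
Round 2 (k=11): L=46 R=54
Round 3 (k=38): L=54 R=37
Round 4 (k=2): L=37 R=103
Round 5 (k=6): L=103 R=84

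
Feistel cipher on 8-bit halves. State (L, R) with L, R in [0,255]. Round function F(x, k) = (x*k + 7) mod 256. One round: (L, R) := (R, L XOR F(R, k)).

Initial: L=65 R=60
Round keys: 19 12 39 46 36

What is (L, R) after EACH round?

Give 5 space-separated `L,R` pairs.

Round 1 (k=19): L=60 R=58
Round 2 (k=12): L=58 R=131
Round 3 (k=39): L=131 R=198
Round 4 (k=46): L=198 R=24
Round 5 (k=36): L=24 R=161

Answer: 60,58 58,131 131,198 198,24 24,161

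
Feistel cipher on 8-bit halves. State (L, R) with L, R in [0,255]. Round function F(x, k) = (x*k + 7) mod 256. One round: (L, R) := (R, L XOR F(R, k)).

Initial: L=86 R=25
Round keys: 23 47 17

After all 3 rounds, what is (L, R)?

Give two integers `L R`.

Answer: 238 197

Derivation:
Round 1 (k=23): L=25 R=16
Round 2 (k=47): L=16 R=238
Round 3 (k=17): L=238 R=197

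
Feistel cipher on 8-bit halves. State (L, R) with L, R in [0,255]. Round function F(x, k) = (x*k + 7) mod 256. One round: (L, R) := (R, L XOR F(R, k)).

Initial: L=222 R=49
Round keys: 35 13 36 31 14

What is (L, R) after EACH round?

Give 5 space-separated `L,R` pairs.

Round 1 (k=35): L=49 R=100
Round 2 (k=13): L=100 R=42
Round 3 (k=36): L=42 R=139
Round 4 (k=31): L=139 R=246
Round 5 (k=14): L=246 R=240

Answer: 49,100 100,42 42,139 139,246 246,240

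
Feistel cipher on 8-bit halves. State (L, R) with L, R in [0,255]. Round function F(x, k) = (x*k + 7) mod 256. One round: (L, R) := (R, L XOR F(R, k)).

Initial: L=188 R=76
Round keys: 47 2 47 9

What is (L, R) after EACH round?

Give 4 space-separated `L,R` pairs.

Answer: 76,71 71,217 217,153 153,177

Derivation:
Round 1 (k=47): L=76 R=71
Round 2 (k=2): L=71 R=217
Round 3 (k=47): L=217 R=153
Round 4 (k=9): L=153 R=177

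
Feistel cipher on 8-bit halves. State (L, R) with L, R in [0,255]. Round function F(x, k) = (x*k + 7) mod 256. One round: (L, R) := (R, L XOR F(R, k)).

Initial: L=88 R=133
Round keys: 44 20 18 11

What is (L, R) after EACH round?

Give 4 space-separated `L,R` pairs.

Round 1 (k=44): L=133 R=187
Round 2 (k=20): L=187 R=38
Round 3 (k=18): L=38 R=8
Round 4 (k=11): L=8 R=121

Answer: 133,187 187,38 38,8 8,121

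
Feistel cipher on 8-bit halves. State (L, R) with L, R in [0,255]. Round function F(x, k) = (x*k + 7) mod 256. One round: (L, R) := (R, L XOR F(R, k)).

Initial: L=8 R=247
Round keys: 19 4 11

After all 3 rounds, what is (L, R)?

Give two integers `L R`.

Round 1 (k=19): L=247 R=84
Round 2 (k=4): L=84 R=160
Round 3 (k=11): L=160 R=179

Answer: 160 179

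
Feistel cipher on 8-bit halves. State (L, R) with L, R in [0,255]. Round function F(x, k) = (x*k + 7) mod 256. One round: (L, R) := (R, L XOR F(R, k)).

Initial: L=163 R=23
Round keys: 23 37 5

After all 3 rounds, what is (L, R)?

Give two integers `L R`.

Answer: 25 63

Derivation:
Round 1 (k=23): L=23 R=187
Round 2 (k=37): L=187 R=25
Round 3 (k=5): L=25 R=63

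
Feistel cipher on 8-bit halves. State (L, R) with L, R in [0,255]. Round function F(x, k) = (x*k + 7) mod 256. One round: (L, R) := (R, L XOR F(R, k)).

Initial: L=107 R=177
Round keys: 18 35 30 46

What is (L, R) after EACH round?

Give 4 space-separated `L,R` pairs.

Round 1 (k=18): L=177 R=18
Round 2 (k=35): L=18 R=204
Round 3 (k=30): L=204 R=253
Round 4 (k=46): L=253 R=177

Answer: 177,18 18,204 204,253 253,177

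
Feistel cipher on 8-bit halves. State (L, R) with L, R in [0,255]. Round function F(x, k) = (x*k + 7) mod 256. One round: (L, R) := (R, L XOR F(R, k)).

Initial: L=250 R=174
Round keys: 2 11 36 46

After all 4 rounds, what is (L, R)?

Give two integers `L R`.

Answer: 206 63

Derivation:
Round 1 (k=2): L=174 R=153
Round 2 (k=11): L=153 R=52
Round 3 (k=36): L=52 R=206
Round 4 (k=46): L=206 R=63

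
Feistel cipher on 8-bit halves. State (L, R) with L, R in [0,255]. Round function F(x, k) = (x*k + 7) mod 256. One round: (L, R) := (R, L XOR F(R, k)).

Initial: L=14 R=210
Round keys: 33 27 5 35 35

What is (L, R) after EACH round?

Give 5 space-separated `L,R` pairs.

Answer: 210,23 23,166 166,82 82,155 155,106

Derivation:
Round 1 (k=33): L=210 R=23
Round 2 (k=27): L=23 R=166
Round 3 (k=5): L=166 R=82
Round 4 (k=35): L=82 R=155
Round 5 (k=35): L=155 R=106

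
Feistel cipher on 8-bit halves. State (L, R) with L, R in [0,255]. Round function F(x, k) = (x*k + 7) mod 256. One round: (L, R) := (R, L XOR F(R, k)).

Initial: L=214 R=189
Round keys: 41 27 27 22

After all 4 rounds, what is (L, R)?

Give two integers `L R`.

Answer: 181 109

Derivation:
Round 1 (k=41): L=189 R=154
Round 2 (k=27): L=154 R=248
Round 3 (k=27): L=248 R=181
Round 4 (k=22): L=181 R=109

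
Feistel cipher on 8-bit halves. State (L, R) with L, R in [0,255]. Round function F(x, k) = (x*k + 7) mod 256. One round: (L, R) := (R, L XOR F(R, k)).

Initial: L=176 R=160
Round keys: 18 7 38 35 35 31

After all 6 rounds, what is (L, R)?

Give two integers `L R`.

Round 1 (k=18): L=160 R=247
Round 2 (k=7): L=247 R=104
Round 3 (k=38): L=104 R=128
Round 4 (k=35): L=128 R=239
Round 5 (k=35): L=239 R=52
Round 6 (k=31): L=52 R=188

Answer: 52 188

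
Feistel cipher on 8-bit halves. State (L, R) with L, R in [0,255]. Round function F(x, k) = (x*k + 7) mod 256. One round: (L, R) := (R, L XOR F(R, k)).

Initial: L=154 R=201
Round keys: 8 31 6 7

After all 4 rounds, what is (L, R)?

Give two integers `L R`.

Answer: 124 112

Derivation:
Round 1 (k=8): L=201 R=213
Round 2 (k=31): L=213 R=27
Round 3 (k=6): L=27 R=124
Round 4 (k=7): L=124 R=112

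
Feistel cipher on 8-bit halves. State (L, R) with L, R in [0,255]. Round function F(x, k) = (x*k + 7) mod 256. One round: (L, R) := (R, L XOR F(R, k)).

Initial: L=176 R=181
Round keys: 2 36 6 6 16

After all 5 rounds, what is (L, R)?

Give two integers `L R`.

Answer: 125 173

Derivation:
Round 1 (k=2): L=181 R=193
Round 2 (k=36): L=193 R=158
Round 3 (k=6): L=158 R=122
Round 4 (k=6): L=122 R=125
Round 5 (k=16): L=125 R=173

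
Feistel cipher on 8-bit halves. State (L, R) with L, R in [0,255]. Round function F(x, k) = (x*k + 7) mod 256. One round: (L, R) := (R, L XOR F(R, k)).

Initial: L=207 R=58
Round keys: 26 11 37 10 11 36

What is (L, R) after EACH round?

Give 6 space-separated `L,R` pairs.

Answer: 58,36 36,169 169,80 80,142 142,113 113,101

Derivation:
Round 1 (k=26): L=58 R=36
Round 2 (k=11): L=36 R=169
Round 3 (k=37): L=169 R=80
Round 4 (k=10): L=80 R=142
Round 5 (k=11): L=142 R=113
Round 6 (k=36): L=113 R=101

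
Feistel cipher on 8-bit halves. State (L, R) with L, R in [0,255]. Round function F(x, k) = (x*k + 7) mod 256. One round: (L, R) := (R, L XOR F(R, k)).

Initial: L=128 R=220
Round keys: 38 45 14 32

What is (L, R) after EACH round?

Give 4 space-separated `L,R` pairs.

Answer: 220,47 47,150 150,20 20,17

Derivation:
Round 1 (k=38): L=220 R=47
Round 2 (k=45): L=47 R=150
Round 3 (k=14): L=150 R=20
Round 4 (k=32): L=20 R=17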